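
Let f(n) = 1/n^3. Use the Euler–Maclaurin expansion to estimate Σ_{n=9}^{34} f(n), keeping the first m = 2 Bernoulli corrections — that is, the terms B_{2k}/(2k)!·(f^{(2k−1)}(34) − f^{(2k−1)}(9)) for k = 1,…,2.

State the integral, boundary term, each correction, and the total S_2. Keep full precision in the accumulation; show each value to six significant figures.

The integral term ∫_9^34 1/x^3 dx = 0.00574031.
Endpoint term: (f(9) + f(34))/2 = (0.00137174 + 2.54427e-05)/2 = 0.000698592.
So far: 0.00643891.
Correction k=1: B_{2}/2! · (f^{(1)}(34) − f^{(1)}(9)) = 1/12 · (-2.24494e-06 − (-0.000457247)) = 3.79169e-05.
Partial sum through k=1: 0.00647682.
Correction k=2: B_{4}/4! · (f^{(3)}(34) − f^{(3)}(9)) = −1/720 · (-3.88399e-08 − (-0.000112901)) = -1.56752e-07.

S_2 ≈ 0.00647667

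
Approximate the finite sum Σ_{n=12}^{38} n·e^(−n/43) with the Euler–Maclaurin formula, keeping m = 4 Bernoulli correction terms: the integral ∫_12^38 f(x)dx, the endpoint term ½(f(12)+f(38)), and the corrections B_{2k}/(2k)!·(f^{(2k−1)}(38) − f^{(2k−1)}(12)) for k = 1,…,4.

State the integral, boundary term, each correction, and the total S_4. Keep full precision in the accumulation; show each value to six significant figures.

S_4 ≈ 362.118

∫_12^38 x·e^(−x/43) dx evaluates to 349.769.
Endpoint term: (f(12) + f(38))/2 = (9.07785 + 15.7032)/2 = 12.3905.
Running total after boundary: 362.159.
Order-1 term: 1/12 · (0.0480514 − 0.545374) = -0.0414436.
Partial sum through k=1: 362.118.
Order-2 term: −1/720 · (0.000472978 − 0.00111322) = 8.89229e-07.
Partial sum through k=2: 362.118.
Order-3 term: 1/30240 · (4.97549e-07 − 1.04461e-06) = -1.80907e-11.
Partial sum through k=3: 362.118.
Order-4 term: −1/1209600 · (3.99836e-10 − 8.04304e-10) = 3.34382e-16.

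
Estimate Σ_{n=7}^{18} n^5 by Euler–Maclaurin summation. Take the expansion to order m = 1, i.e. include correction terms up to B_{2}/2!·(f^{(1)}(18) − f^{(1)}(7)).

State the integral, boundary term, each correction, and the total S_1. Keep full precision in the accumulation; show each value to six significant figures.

∫_7^18 x^5 dx evaluates to 5.64910e+06.
Endpoint term: (f(7) + f(18))/2 = (16807.0 + 1.88957e+06)/2 = 953188.
Running total after boundary: 6.60228e+06.
Order-1 term: 1/12 · (524880 − 12005.0) = 42739.6.

S_1 ≈ 6.64502e+06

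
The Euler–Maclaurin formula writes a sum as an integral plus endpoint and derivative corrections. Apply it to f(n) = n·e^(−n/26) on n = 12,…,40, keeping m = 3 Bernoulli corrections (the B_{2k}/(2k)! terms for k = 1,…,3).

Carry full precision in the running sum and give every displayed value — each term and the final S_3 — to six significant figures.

S_3 ≈ 262.343

∫_12^40 x·e^(−x/26) dx evaluates to 254.305.
Boundary: ½(f(12) + f(40)) = ½(7.56376 + 8.58845) = 8.07610.
So far: 262.381.
k=1: B_{2}/(2)! × [f^{(1)}(40) − f^{(1)}(12)] = 1/12 × (-0.115614 − 0.339399) = -0.0379178.
After k=1: 262.343.
k=2: B_{4}/(4)! × [f^{(3)}(40) − f^{(3)}(12)] = −1/720 × (0.000464214 − 0.00236690) = 2.64262e-06.
After k=2: 262.343.
k=3: B_{6}/(6)! × [f^{(5)}(40) − f^{(5)}(12)] = 1/30240 × (1.62641e-06 − 6.25996e-06) = -1.53226e-10.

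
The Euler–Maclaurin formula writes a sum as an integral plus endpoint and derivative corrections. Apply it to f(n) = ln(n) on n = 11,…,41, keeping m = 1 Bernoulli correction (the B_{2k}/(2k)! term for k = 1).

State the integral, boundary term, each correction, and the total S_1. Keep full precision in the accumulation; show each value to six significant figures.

S_1 ≈ 98.9298

∫_11^41 ln(x) dx evaluates to 95.8796.
½[f(11) + f(41)] = ½[2.39790 + 3.71357] = 3.05573.
Running total after boundary: 98.9353.
k=1: B_{2}/(2)! × [f^{(1)}(41) − f^{(1)}(11)] = 1/12 × (0.0243902 − 0.0909091) = -0.00554324.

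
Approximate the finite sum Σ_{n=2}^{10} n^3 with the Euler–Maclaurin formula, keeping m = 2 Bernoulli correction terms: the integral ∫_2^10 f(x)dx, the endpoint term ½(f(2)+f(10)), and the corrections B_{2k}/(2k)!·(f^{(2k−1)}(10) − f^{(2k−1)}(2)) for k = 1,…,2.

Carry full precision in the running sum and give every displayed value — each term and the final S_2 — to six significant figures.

∫_2^10 x^3 dx evaluates to 2496.00.
Boundary: ½(f(2) + f(10)) = ½(8.00000 + 1000.00) = 504.000.
So far: 3000.00.
Order-1 term: 1/12 · (300.000 − 12.0000) = 24.0000.
Partial sum through k=1: 3024.00.
Order-2 term: −1/720 · (6.00000 − 6.00000) = 0.00000.

S_2 ≈ 3024.00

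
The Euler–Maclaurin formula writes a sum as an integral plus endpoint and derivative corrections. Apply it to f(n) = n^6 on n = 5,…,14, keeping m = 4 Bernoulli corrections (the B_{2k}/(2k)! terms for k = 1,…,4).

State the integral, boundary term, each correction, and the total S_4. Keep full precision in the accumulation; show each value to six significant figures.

∫_5^14 x^6 dx evaluates to 1.50479e+07.
Boundary: ½(f(5) + f(14)) = ½(15625.0 + 7.52954e+06) = 3.77258e+06.
Integral + boundary = 1.88205e+07.
Correction k=1: B_{2}/2! · (f^{(1)}(14) − f^{(1)}(5)) = 1/12 · (3.22694e+06 − 18750.0) = 267350.
Running total after k=1: 1.90878e+07.
Correction k=2: B_{4}/4! · (f^{(3)}(14) − f^{(3)}(5)) = −1/720 · (329280 − 15000.0) = -436.500.
Running total after k=2: 1.90874e+07.
Correction k=3: B_{6}/6! · (f^{(5)}(14) − f^{(5)}(5)) = 1/30240 · (10080.0 − 3600.00) = 0.214286.
Running total after k=3: 1.90874e+07.
Correction k=4: B_{8}/8! · (f^{(7)}(14) − f^{(7)}(5)) = −1/1209600 · (0.00000 − 0.00000) = 0.00000.

S_4 ≈ 1.90874e+07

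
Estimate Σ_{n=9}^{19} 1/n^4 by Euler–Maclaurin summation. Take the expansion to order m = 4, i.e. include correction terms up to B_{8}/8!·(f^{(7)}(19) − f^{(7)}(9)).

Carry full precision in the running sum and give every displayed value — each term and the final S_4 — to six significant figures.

S_4 ≈ 0.000494170

∫_9^19 1/x^4 dx evaluates to 0.000408649.
½[f(9) + f(19)] = ½[0.000152416 + 7.67336e-06] = 8.00446e-05.
So far: 0.000488694.
Correction k=1: B_{2}/2! · (f^{(1)}(19) − f^{(1)}(9)) = 1/12 · (-1.61544e-06 − (-6.77404e-05)) = 5.51041e-06.
Running total after k=1: 0.000494204.
Correction k=2: B_{4}/4! · (f^{(3)}(19) − f^{(3)}(9)) = −1/720 · (-1.34247e-07 − (-2.50890e-05)) = -3.46594e-08.
Running total after k=2: 0.000494170.
Correction k=3: B_{6}/6! · (f^{(5)}(19) − f^{(5)}(9)) = 1/30240 · (-2.08251e-08 − (-1.73455e-05)) = 5.72906e-10.
Running total after k=3: 0.000494170.
Correction k=4: B_{8}/8! · (f^{(7)}(19) − f^{(7)}(9)) = −1/1209600 · (-5.19185e-09 − (-1.92728e-05)) = -1.59289e-11.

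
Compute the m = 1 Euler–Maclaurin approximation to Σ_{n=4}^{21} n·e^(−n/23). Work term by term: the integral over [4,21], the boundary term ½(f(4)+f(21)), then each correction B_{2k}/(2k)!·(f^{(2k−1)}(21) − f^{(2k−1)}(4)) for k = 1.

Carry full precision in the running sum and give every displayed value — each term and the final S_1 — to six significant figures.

The integral term ∫_4^21 x·e^(−x/23) dx = 115.753.
Boundary: ½(f(4) + f(21)) = ½(3.36148 + 8.42732) = 5.89440.
So far: 121.648.
k=1: B_{2}/(2)! × [f^{(1)}(21) − f^{(1)}(4)] = 1/12 × (0.0348957 − 0.694219) = -0.0549436.

S_1 ≈ 121.593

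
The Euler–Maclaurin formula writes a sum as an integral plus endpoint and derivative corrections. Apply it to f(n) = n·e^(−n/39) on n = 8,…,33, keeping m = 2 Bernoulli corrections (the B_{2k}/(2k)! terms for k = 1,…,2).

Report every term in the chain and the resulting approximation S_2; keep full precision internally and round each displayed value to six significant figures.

S_2 ≈ 298.540

Integral: ∫_8^33 x·e^(−x/39) dx = 288.251.
Endpoint term: (f(8) + f(33))/2 = (6.51634 + 14.1590)/2 = 10.3377.
Integral + boundary = 298.589.
k=1: B_{2}/(2)! × [f^{(1)}(33) − f^{(1)}(8)] = 1/12 × (0.0660095 − 0.647457) = -0.0484540.
After k=1: 298.540.
k=2: B_{4}/(4)! × [f^{(3)}(33) − f^{(3)}(8)] = −1/720 × (0.000607583 − 0.00149674) = 1.23494e-06.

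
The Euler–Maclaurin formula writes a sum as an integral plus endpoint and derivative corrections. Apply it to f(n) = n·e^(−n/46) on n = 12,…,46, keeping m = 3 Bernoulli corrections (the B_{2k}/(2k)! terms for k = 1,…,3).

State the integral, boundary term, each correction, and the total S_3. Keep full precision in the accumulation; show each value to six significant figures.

The integral term ∫_12^46 x·e^(−x/46) dx = 498.512.
½[f(12) + f(46)] = ½[9.24458 + 16.9225] = 13.0835.
Integral + boundary = 511.595.
Order-1 term: 1/12 · (0.00000 − 0.569412) = -0.0474510.
Running total after k=1: 511.548.
Order-2 term: −1/720 · (0.000347712 − 0.000997247) = 9.02132e-07.
Running total after k=2: 511.548.
Order-3 term: 1/30240 · (3.28650e-07 − 8.15405e-07) = -1.60964e-11.

S_3 ≈ 511.548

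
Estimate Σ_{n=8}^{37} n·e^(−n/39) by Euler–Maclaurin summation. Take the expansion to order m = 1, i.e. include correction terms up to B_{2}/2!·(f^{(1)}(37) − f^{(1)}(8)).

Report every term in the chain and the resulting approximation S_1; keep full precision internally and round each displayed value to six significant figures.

S_1 ≈ 355.656

∫_8^37 x·e^(−x/39) dx evaluates to 345.286.
½[f(8) + f(37)] = ½[6.51634 + 14.3278] = 10.4221.
Integral + boundary = 355.708.
Correction k=1: B_{2}/2! · (f^{(1)}(37) − f^{(1)}(8)) = 1/12 · (0.0198583 − 0.647457) = -0.0522999.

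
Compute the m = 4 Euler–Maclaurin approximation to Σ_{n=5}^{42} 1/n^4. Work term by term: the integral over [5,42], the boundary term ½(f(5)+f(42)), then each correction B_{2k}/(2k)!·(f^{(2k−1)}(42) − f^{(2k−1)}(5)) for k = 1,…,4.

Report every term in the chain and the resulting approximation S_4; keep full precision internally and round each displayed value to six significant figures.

S_4 ≈ 0.00356696

Integral: ∫_5^42 1/x^4 dx = 0.00266217.
Boundary: ½(f(5) + f(42)) = ½(0.00160000 + 3.21368e-07) = 0.000800161.
Running total after boundary: 0.00346233.
k=1: B_{2}/(2)! × [f^{(1)}(42) − f^{(1)}(5)] = 1/12 × (-3.06065e-08 − (-0.00128000)) = 0.000106664.
After k=1: 0.00356899.
k=2: B_{4}/(4)! × [f^{(3)}(42) − f^{(3)}(5)] = −1/720 × (-5.20519e-10 − (-0.00153600)) = -2.13333e-06.
After k=2: 0.00356686.
k=3: B_{6}/(6)! × [f^{(5)}(42) − f^{(5)}(5)] = 1/30240 × (-1.65244e-11 − (-0.00344064)) = 1.13778e-07.
After k=3: 0.00356697.
k=4: B_{8}/(8)! × [f^{(7)}(42) − f^{(7)}(5)] = −1/1209600 × (-8.43082e-13 − (-0.0123863)) = -1.02400e-08.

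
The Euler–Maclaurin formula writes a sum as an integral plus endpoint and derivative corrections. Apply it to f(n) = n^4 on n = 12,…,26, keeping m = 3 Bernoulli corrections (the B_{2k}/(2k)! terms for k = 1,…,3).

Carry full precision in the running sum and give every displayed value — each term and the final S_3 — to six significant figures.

S_3 ≈ 2.57065e+06

∫_12^26 x^4 dx evaluates to 2.32651e+06.
½[f(12) + f(26)] = ½[20736.0 + 456976] = 238856.
Running total after boundary: 2.56536e+06.
Order-1 term: 1/12 · (70304.0 − 6912.00) = 5282.67.
Running total after k=1: 2.57065e+06.
Order-2 term: −1/720 · (624.000 − 288.000) = -0.466667.
Running total after k=2: 2.57065e+06.
Order-3 term: 1/30240 · (0.00000 − 0.00000) = 0.00000.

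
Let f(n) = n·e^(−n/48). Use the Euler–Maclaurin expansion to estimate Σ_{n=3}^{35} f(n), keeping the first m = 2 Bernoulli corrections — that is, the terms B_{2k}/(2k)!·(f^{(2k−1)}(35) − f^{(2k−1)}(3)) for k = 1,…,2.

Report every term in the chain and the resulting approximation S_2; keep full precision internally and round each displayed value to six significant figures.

S_2 ≈ 387.944

The integral term ∫_3^35 x·e^(−x/48) dx = 378.157.
Boundary: ½(f(3) + f(35)) = ½(2.81824 + 16.8809) = 9.84956.
Running total after boundary: 388.007.
Order-1 term: 1/12 · (0.130626 − 0.880700) = -0.0625062.
Running total after k=1: 387.944.
Order-2 term: −1/720 · (0.000475368 − 0.00119771) = 1.00325e-06.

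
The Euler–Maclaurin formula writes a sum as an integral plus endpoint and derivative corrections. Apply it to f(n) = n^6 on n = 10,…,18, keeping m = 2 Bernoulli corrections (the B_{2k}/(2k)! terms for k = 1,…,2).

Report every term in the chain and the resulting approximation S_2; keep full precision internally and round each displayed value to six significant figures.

The integral term ∫_10^18 x^6 dx = 8.60314e+07.
Boundary: ½(f(10) + f(18)) = ½(1.00000e+06 + 3.40122e+07) = 1.75061e+07.
Running total after boundary: 1.03538e+08.
k=1: B_{2}/(2)! × [f^{(1)}(18) − f^{(1)}(10)] = 1/12 × (1.13374e+07 − 600000) = 894784.
Running total after k=1: 1.04432e+08.
k=2: B_{4}/(4)! × [f^{(3)}(18) − f^{(3)}(10)] = −1/720 × (699840 − 120000) = -805.333.

S_2 ≈ 1.04432e+08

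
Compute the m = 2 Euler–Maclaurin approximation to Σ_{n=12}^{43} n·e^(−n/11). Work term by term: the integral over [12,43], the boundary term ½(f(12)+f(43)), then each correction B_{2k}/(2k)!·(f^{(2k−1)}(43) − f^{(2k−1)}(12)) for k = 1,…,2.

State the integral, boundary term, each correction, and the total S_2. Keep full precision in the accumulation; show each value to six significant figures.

The integral term ∫_12^43 x·e^(−x/11) dx = 73.0706.
Boundary: ½(f(12) + f(43)) = ½(4.03093 + 0.862525) = 2.44673.
Running total after boundary: 75.5173.
Correction k=1: B_{2}/2! · (f^{(1)}(43) − f^{(1)}(12)) = 1/12 · (-0.0583527 − (-0.0305374)) = -0.00231794.
Partial sum through k=1: 75.5150.
Correction k=2: B_{4}/4! · (f^{(3)}(43) − f^{(3)}(12)) = −1/720 · (-0.000150704 − 0.00529987) = 7.57025e-06.

S_2 ≈ 75.5150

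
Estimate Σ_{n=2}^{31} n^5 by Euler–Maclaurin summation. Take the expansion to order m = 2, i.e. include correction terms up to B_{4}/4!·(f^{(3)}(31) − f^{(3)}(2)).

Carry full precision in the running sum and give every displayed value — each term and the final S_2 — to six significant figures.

S_2 ≈ 1.62617e+08

Integral: ∫_2^31 x^5 dx = 1.47917e+08.
½[f(2) + f(31)] = ½[32.0000 + 2.86292e+07] = 1.43146e+07.
Running total after boundary: 1.62232e+08.
Correction k=1: B_{2}/2! · (f^{(1)}(31) − f^{(1)}(2)) = 1/12 · (4.61760e+06 − 80.0000) = 384794.
Running total after k=1: 1.62617e+08.
Correction k=2: B_{4}/4! · (f^{(3)}(31) − f^{(3)}(2)) = −1/720 · (57660.0 − 240.000) = -79.7500.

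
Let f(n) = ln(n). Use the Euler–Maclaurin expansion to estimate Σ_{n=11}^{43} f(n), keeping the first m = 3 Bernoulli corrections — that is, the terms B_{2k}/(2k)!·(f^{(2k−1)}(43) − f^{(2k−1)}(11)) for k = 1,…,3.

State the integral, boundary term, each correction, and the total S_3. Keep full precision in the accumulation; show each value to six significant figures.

∫_11^43 ln(x) dx evaluates to 103.355.
Boundary: ½(f(11) + f(43)) = ½(2.39790 + 3.76120) = 3.07955.
Integral + boundary = 106.434.
Order-1 term: 1/12 · (0.0232558 − 0.0909091) = -0.00563777.
After k=1: 106.429.
Order-2 term: −1/720 · (2.51550e-05 − 0.00150263) = 2.05205e-06.
After k=2: 106.429.
Order-3 term: 1/30240 · (1.63256e-07 − 0.000149021) = -4.92255e-09.

S_3 ≈ 106.429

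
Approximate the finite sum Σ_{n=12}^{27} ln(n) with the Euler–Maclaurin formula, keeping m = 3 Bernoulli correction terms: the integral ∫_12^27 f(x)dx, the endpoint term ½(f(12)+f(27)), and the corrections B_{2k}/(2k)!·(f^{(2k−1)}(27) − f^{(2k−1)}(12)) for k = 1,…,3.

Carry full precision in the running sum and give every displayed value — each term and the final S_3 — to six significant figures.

S_3 ≈ 47.0552

The integral term ∫_12^27 ln(x) dx = 44.1687.
Endpoint term: (f(12) + f(27))/2 = (2.48491 + 3.29584)/2 = 2.89037.
So far: 47.0591.
Order-1 term: 1/12 · (0.0370370 − 0.0833333) = -0.00385802.
After k=1: 47.0552.
Order-2 term: −1/720 · (0.000101611 − 0.00115741) = 1.46638e-06.
After k=2: 47.0552.
Order-3 term: 1/30240 · (1.67260e-06 − 9.64506e-05) = -3.13419e-09.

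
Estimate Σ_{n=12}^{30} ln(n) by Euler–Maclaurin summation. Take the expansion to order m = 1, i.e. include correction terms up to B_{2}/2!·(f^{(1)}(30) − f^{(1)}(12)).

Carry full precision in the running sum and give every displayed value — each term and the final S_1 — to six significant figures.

S_1 ≈ 57.1559

∫_12^30 ln(x) dx evaluates to 54.2170.
Endpoint term: (f(12) + f(30))/2 = (2.48491 + 3.40120)/2 = 2.94305.
Running total after boundary: 57.1601.
k=1: B_{2}/(2)! × [f^{(1)}(30) − f^{(1)}(12)] = 1/12 × (0.0333333 − 0.0833333) = -0.00416667.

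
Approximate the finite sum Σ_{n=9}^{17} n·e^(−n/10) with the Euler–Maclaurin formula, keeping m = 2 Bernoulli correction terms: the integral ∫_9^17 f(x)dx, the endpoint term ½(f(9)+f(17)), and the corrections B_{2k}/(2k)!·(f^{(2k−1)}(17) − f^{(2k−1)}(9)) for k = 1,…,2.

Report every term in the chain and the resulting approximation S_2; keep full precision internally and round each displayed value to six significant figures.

Integral: ∫_9^17 x·e^(−x/10) dx = 27.9237.
Endpoint term: (f(9) + f(17))/2 = (3.65913 + 3.10562)/2 = 3.38237.
Running total after boundary: 31.3061.
k=1: B_{2}/(2)! × [f^{(1)}(17) − f^{(1)}(9)] = 1/12 × (-0.127878 − 0.0406570) = -0.0140446.
Running total after k=1: 31.2920.
k=2: B_{4}/(4)! × [f^{(3)}(17) − f^{(3)}(9)] = −1/720 × (0.00237489 − 0.00853796) = 8.55983e-06.

S_2 ≈ 31.2920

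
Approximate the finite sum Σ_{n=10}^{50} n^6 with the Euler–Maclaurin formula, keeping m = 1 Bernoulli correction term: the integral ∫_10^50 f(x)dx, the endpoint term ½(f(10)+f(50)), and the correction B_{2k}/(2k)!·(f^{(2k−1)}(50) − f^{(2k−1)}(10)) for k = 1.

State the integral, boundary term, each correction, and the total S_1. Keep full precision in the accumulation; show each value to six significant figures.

S_1 ≈ 1.19575e+11

∫_10^50 x^6 dx evaluates to 1.11606e+11.
Endpoint term: (f(10) + f(50))/2 = (1.00000e+06 + 1.56250e+10)/2 = 7.81300e+09.
Running total after boundary: 1.19419e+11.
Correction k=1: B_{2}/2! · (f^{(1)}(50) − f^{(1)}(10)) = 1/12 · (1.87500e+09 − 600000) = 1.56200e+08.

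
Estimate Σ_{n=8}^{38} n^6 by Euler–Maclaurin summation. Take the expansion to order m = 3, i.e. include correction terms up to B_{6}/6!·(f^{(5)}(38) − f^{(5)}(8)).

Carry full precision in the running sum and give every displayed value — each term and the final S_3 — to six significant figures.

S_3 ≈ 1.78900e+10

∫_8^38 x^6 dx evaluates to 1.63448e+10.
Boundary: ½(f(8) + f(38)) = ½(262144 + 3.01094e+09) = 1.50560e+09.
Running total after boundary: 1.78504e+10.
Order-1 term: 1/12 · (4.75411e+08 − 196608) = 3.96012e+07.
Running total after k=1: 1.78900e+10.
Order-2 term: −1/720 · (6.58464e+06 − 61440.0) = -9060.00.
Running total after k=2: 1.78900e+10.
Order-3 term: 1/30240 · (27360.0 − 5760.00) = 0.714286.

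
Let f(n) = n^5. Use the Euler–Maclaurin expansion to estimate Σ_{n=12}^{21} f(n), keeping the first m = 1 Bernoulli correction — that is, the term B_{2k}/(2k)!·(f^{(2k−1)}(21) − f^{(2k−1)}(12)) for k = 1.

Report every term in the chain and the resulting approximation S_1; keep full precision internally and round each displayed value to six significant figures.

S_1 ≈ 1.60355e+07

The integral term ∫_12^21 x^5 dx = 1.37967e+07.
½[f(12) + f(21)] = ½[248832 + 4.08410e+06] = 2.16647e+06.
Running total after boundary: 1.59632e+07.
k=1: B_{2}/(2)! × [f^{(1)}(21) − f^{(1)}(12)] = 1/12 × (972405 − 103680) = 72393.8.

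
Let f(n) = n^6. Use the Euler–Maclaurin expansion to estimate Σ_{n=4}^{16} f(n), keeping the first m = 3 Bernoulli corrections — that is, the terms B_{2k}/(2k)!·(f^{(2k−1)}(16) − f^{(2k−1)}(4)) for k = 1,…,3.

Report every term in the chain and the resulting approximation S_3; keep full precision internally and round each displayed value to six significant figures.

The integral term ∫_4^16 x^6 dx = 3.83456e+07.
½[f(4) + f(16)] = ½[4096.00 + 1.67772e+07] = 8.39066e+06.
So far: 4.67362e+07.
k=1: B_{2}/(2)! × [f^{(1)}(16) − f^{(1)}(4)] = 1/12 × (6.29146e+06 − 6144.00) = 523776.
After k=1: 4.72600e+07.
k=2: B_{4}/(4)! × [f^{(3)}(16) − f^{(3)}(4)] = −1/720 × (491520 − 7680.00) = -672.000.
After k=2: 4.72593e+07.
k=3: B_{6}/(6)! × [f^{(5)}(16) − f^{(5)}(4)] = 1/30240 × (11520.0 − 2880.00) = 0.285714.

S_3 ≈ 4.72593e+07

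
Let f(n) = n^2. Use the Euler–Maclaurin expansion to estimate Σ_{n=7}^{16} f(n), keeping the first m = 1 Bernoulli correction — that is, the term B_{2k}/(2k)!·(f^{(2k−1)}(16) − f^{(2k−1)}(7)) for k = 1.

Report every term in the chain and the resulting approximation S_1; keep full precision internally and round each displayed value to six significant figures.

S_1 ≈ 1405.00

∫_7^16 x^2 dx evaluates to 1251.00.
Boundary: ½(f(7) + f(16)) = ½(49.0000 + 256.000) = 152.500.
Running total after boundary: 1403.50.
Order-1 term: 1/12 · (32.0000 − 14.0000) = 1.50000.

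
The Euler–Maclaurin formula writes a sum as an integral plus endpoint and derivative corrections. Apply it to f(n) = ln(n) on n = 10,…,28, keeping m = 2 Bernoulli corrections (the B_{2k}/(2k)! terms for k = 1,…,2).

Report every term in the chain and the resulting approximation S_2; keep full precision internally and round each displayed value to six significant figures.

∫_10^28 ln(x) dx evaluates to 52.2759.
Boundary: ½(f(10) + f(28)) = ½(2.30259 + 3.33220) = 2.81739.
So far: 55.0933.
k=1: B_{2}/(2)! × [f^{(1)}(28) − f^{(1)}(10)] = 1/12 × (0.0357143 − 0.100000) = -0.00535714.
After k=1: 55.0879.
k=2: B_{4}/(4)! × [f^{(3)}(28) − f^{(3)}(10)] = −1/720 × (9.11079e-05 − 0.00200000) = 2.65124e-06.

S_2 ≈ 55.0879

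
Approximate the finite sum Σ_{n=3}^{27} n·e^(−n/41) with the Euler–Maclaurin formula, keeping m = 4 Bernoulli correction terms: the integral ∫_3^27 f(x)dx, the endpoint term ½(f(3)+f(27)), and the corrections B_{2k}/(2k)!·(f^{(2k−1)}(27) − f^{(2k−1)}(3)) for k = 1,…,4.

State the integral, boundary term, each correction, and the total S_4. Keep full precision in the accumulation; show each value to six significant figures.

The integral term ∫_3^27 x·e^(−x/41) dx = 233.622.
Boundary: ½(f(3) + f(27)) = ½(2.78833 + 13.9754) = 8.38187.
Running total after boundary: 242.004.
k=1: B_{2}/(2)! × [f^{(1)}(27) − f^{(1)}(3)] = 1/12 × (0.176744 − 0.861434) = -0.0570575.
After k=1: 241.947.
k=2: B_{4}/(4)! × [f^{(3)}(27) − f^{(3)}(3)] = −1/720 × (0.000720976 − 0.00161827) = 1.24625e-06.
After k=2: 241.947.
k=3: B_{6}/(6)! × [f^{(5)}(27) − f^{(5)}(3)] = 1/30240 × (7.95247e-07 − 1.62052e-06) = -2.72908e-11.
After k=3: 241.947.
k=4: B_{8}/(8)! × [f^{(7)}(27) − f^{(7)}(3)] = −1/1209600 × (6.91015e-10 − 1.35536e-09) = 5.49224e-16.

S_4 ≈ 241.947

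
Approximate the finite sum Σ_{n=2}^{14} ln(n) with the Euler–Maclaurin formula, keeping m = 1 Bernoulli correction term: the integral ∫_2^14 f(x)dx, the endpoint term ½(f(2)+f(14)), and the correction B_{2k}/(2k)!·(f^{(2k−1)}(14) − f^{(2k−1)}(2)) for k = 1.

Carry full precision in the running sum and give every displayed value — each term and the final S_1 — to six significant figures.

The integral term ∫_2^14 ln(x) dx = 23.5605.
½[f(2) + f(14)] = ½[0.693147 + 2.63906] = 1.66610.
Integral + boundary = 25.2266.
Order-1 term: 1/12 · (0.0714286 − 0.500000) = -0.0357143.

S_1 ≈ 25.1909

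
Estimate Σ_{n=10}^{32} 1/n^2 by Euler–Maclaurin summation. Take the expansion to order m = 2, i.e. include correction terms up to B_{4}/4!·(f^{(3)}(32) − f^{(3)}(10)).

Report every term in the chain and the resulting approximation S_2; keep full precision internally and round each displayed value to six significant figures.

Integral: ∫_10^32 1/x^2 dx = 0.0687500.
Boundary: ½(f(10) + f(32)) = ½(0.0100000 + 0.000976562) = 0.00548828.
Integral + boundary = 0.0742383.
Correction k=1: B_{2}/2! · (f^{(1)}(32) − f^{(1)}(10)) = 1/12 · (-6.10352e-05 − (-0.00200000)) = 0.000161580.
Partial sum through k=1: 0.0743999.
Correction k=2: B_{4}/4! · (f^{(3)}(32) − f^{(3)}(10)) = −1/720 · (-7.15256e-07 − (-0.000240000)) = -3.32340e-07.

S_2 ≈ 0.0743995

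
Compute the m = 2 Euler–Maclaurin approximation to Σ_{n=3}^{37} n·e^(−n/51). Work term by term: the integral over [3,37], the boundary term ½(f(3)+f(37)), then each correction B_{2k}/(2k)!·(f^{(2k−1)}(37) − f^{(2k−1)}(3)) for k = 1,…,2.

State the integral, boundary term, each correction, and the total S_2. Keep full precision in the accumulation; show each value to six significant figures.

S_2 ≈ 434.396

∫_3^37 x·e^(−x/51) dx evaluates to 424.089.
½[f(3) + f(37)] = ½[2.82862 + 17.9112] = 10.3699.
So far: 434.459.
Correction k=1: B_{2}/2! · (f^{(1)}(37) − f^{(1)}(3)) = 1/12 · (0.132887 − 0.887410) = -0.0628769.
Running total after k=1: 434.396.
Correction k=2: B_{4}/4! · (f^{(3)}(37) − f^{(3)}(3)) = −1/720 · (0.000423322 − 0.00106619) = 8.92870e-07.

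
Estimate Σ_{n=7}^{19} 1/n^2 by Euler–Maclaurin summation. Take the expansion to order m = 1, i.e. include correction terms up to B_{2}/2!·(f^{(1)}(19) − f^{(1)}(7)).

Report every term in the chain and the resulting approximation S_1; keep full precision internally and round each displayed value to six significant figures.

S_1 ≈ 0.102276

Integral: ∫_7^19 1/x^2 dx = 0.0902256.
½[f(7) + f(19)] = ½[0.0204082 + 0.00277008] = 0.0115891.
So far: 0.101815.
k=1: B_{2}/(2)! × [f^{(1)}(19) − f^{(1)}(7)] = 1/12 × (-0.000291588 − (-0.00583090)) = 0.000461610.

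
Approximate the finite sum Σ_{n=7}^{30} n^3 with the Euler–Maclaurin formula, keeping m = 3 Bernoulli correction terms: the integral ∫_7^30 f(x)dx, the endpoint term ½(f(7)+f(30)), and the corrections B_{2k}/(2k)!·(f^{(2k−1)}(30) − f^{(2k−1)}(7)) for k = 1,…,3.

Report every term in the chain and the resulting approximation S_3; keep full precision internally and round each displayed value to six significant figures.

S_3 ≈ 215784

Integral: ∫_7^30 x^3 dx = 201900.
Endpoint term: (f(7) + f(30))/2 = (343.000 + 27000.0)/2 = 13671.5.
So far: 215571.
k=1: B_{2}/(2)! × [f^{(1)}(30) − f^{(1)}(7)] = 1/12 × (2700.00 − 147.000) = 212.750.
Partial sum through k=1: 215784.
k=2: B_{4}/(4)! × [f^{(3)}(30) − f^{(3)}(7)] = −1/720 × (6.00000 − 6.00000) = 0.00000.
Partial sum through k=2: 215784.
k=3: B_{6}/(6)! × [f^{(5)}(30) − f^{(5)}(7)] = 1/30240 × (0.00000 − 0.00000) = 0.00000.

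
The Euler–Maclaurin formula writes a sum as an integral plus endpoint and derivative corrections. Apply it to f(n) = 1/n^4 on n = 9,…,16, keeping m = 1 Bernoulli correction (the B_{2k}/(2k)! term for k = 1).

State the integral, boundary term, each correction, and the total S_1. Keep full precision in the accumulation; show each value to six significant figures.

∫_9^16 1/x^4 dx evaluates to 0.000375867.
Endpoint term: (f(9) + f(16))/2 = (0.000152416 + 1.52588e-05)/2 = 8.38373e-05.
So far: 0.000459704.
k=1: B_{2}/(2)! × [f^{(1)}(16) − f^{(1)}(9)] = 1/12 × (-3.81470e-06 − (-6.77404e-05)) = 5.32714e-06.

S_1 ≈ 0.000465032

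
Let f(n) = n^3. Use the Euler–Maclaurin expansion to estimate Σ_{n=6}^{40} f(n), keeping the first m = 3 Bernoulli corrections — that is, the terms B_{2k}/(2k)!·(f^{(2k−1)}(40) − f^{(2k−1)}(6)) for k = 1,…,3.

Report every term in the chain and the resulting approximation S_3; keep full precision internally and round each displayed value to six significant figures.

The integral term ∫_6^40 x^3 dx = 639676.
Endpoint term: (f(6) + f(40))/2 = (216.000 + 64000.0)/2 = 32108.0.
So far: 671784.
Order-1 term: 1/12 · (4800.00 − 108.000) = 391.000.
Partial sum through k=1: 672175.
Order-2 term: −1/720 · (6.00000 − 6.00000) = 0.00000.
Partial sum through k=2: 672175.
Order-3 term: 1/30240 · (0.00000 − 0.00000) = 0.00000.

S_3 ≈ 672175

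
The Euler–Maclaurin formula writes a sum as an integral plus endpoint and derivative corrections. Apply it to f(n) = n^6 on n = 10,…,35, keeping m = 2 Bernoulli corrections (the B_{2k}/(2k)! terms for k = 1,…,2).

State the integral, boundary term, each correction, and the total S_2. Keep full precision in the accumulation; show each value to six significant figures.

Integral: ∫_10^35 x^6 dx = 9.18990e+09.
½[f(10) + f(35)] = ½[1.00000e+06 + 1.83827e+09] = 9.19633e+08.
Integral + boundary = 1.01095e+10.
Correction k=1: B_{2}/2! · (f^{(1)}(35) − f^{(1)}(10)) = 1/12 · (3.15131e+08 − 600000) = 2.62109e+07.
After k=1: 1.01357e+10.
Correction k=2: B_{4}/4! · (f^{(3)}(35) − f^{(3)}(10)) = −1/720 · (5.14500e+06 − 120000) = -6979.17.

S_2 ≈ 1.01357e+10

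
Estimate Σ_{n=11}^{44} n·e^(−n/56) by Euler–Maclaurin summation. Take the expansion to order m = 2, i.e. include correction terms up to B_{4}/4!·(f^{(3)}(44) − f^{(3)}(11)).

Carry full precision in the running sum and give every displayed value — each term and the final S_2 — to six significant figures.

The integral term ∫_11^44 x·e^(−x/56) dx = 530.422.
½[f(11) + f(44)] = ½[9.03826 + 20.0549] = 14.5466.
Integral + boundary = 544.968.
Correction k=1: B_{2}/2! · (f^{(1)}(44) − f^{(1)}(11)) = 1/12 · (0.0976701 − 0.660263) = -0.0468827.
After k=1: 544.922.
Correction k=2: B_{4}/4! · (f^{(3)}(44) − f^{(3)}(11)) = −1/720 · (0.000321830 − 0.000734561) = 5.73237e-07.

S_2 ≈ 544.922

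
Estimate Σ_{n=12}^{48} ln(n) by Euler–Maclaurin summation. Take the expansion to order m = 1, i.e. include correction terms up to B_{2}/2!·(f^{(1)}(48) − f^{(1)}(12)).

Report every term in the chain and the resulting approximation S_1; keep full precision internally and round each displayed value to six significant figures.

Integral: ∫_12^48 ln(x) dx = 119.999.
Endpoint term: (f(12) + f(48))/2 = (2.48491 + 3.87120)/2 = 3.17805.
Running total after boundary: 123.177.
Correction k=1: B_{2}/2! · (f^{(1)}(48) − f^{(1)}(12)) = 1/12 · (0.0208333 − 0.0833333) = -0.00520833.

S_1 ≈ 123.172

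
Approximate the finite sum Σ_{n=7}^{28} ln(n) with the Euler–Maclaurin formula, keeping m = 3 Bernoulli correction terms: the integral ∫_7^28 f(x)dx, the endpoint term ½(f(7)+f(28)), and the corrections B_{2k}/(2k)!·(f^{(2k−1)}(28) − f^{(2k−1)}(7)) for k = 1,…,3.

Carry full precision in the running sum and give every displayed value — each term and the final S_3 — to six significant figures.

S_3 ≈ 61.3105

Integral: ∫_7^28 ln(x) dx = 58.6804.
Boundary: ½(f(7) + f(28)) = ½(1.94591 + 3.33220) = 2.63906.
So far: 61.3194.
k=1: B_{2}/(2)! × [f^{(1)}(28) − f^{(1)}(7)] = 1/12 × (0.0357143 − 0.142857) = -0.00892857.
After k=1: 61.3105.
k=2: B_{4}/(4)! × [f^{(3)}(28) − f^{(3)}(7)] = −1/720 × (9.11079e-05 − 0.00583090) = 7.97194e-06.
After k=2: 61.3105.
k=3: B_{6}/(6)! × [f^{(5)}(28) − f^{(5)}(7)] = 1/30240 × (1.39451e-06 − 0.00142798) = -4.71753e-08.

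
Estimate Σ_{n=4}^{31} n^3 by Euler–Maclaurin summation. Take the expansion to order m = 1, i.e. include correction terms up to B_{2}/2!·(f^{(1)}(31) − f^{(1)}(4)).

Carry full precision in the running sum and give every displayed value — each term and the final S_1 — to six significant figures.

S_1 ≈ 245980

Integral: ∫_4^31 x^3 dx = 230816.
Endpoint term: (f(4) + f(31))/2 = (64.0000 + 29791.0)/2 = 14927.5.
Running total after boundary: 245744.
Order-1 term: 1/12 · (2883.00 − 48.0000) = 236.250.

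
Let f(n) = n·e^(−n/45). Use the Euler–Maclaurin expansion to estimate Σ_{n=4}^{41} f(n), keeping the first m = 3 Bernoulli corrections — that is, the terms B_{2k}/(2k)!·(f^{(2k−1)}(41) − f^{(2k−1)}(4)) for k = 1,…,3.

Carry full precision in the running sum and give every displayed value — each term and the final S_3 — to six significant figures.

Integral: ∫_4^41 x·e^(−x/45) dx = 461.420.
½[f(4) + f(41)] = ½[3.65979 + 16.4852] = 10.0725.
Integral + boundary = 471.492.
Order-1 term: 1/12 · (0.0357402 − 0.833619) = -0.0664899.
Partial sum through k=1: 471.426.
Order-2 term: −1/720 · (0.000414763 − 0.00131532) = 1.25077e-06.
Partial sum through k=2: 471.426.
Order-3 term: 1/30240 · (4.00926e-07 − 1.09579e-06) = -2.29782e-11.

S_3 ≈ 471.426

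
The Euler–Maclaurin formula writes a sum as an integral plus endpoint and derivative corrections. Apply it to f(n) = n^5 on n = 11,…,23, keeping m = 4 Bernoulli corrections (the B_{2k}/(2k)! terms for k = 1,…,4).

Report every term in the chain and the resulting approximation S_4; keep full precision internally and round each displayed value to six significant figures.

∫_11^23 x^5 dx evaluates to 2.43774e+07.
Endpoint term: (f(11) + f(23))/2 = (161051 + 6.43634e+06)/2 = 3.29870e+06.
Integral + boundary = 2.76761e+07.
k=1: B_{2}/(2)! × [f^{(1)}(23) − f^{(1)}(11)] = 1/12 × (1.39920e+06 − 73205.0) = 110500.
After k=1: 2.77866e+07.
k=2: B_{4}/(4)! × [f^{(3)}(23) − f^{(3)}(11)] = −1/720 × (31740.0 − 7260.00) = -34.0000.
After k=2: 2.77866e+07.
k=3: B_{6}/(6)! × [f^{(5)}(23) − f^{(5)}(11)] = 1/30240 × (120.000 − 120.000) = 0.00000.
After k=3: 2.77866e+07.
k=4: B_{8}/(8)! × [f^{(7)}(23) − f^{(7)}(11)] = −1/1209600 × (0.00000 − 0.00000) = 0.00000.

S_4 ≈ 2.77866e+07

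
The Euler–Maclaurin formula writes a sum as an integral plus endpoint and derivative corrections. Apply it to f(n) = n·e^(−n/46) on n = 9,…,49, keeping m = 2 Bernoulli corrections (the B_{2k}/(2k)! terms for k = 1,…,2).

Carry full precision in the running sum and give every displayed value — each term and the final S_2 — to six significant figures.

S_2 ≈ 586.369

Integral: ∫_9^49 x·e^(−x/46) dx = 574.281.
Endpoint term: (f(9) + f(49))/2 = (7.40068 + 16.8880)/2 = 12.1443.
Integral + boundary = 586.426.
Order-1 term: 1/12 · (-0.0224774 − 0.661414) = -0.0569909.
After k=1: 586.369.
Order-2 term: −1/720 · (0.000315136 − 0.00108980) = 1.07592e-06.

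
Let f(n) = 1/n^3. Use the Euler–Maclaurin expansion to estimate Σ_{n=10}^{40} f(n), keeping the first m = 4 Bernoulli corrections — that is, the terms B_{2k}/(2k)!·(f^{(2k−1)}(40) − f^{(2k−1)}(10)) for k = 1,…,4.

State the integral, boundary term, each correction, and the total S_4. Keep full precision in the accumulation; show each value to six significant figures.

S_4 ≈ 0.00522013

Integral: ∫_10^40 1/x^3 dx = 0.00468750.
½[f(10) + f(40)] = ½[0.00100000 + 1.56250e-05] = 0.000507813.
Running total after boundary: 0.00519531.
Correction k=1: B_{2}/2! · (f^{(1)}(40) − f^{(1)}(10)) = 1/12 · (-1.17187e-06 − (-0.000300000)) = 2.49023e-05.
Running total after k=1: 0.00522021.
Correction k=2: B_{4}/4! · (f^{(3)}(40) − f^{(3)}(10)) = −1/720 · (-1.46484e-08 − (-6.00000e-05)) = -8.33130e-08.
Running total after k=2: 0.00522013.
Correction k=3: B_{6}/6! · (f^{(5)}(40) − f^{(5)}(10)) = 1/30240 · (-3.84521e-10 − (-2.52000e-05)) = 8.33321e-10.
Running total after k=3: 0.00522013.
Correction k=4: B_{8}/8! · (f^{(7)}(40) − f^{(7)}(10)) = −1/1209600 · (-1.73035e-11 − (-1.81440e-05)) = -1.50000e-11.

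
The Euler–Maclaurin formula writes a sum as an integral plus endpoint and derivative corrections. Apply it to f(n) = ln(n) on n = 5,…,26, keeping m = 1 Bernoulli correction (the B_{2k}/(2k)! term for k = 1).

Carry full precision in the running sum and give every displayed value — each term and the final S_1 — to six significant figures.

S_1 ≈ 58.0836

∫_5^26 ln(x) dx evaluates to 55.6633.
Endpoint term: (f(5) + f(26))/2 = (1.60944 + 3.25810)/2 = 2.43377.
So far: 58.0971.
k=1: B_{2}/(2)! × [f^{(1)}(26) − f^{(1)}(5)] = 1/12 × (0.0384615 − 0.200000) = -0.0134615.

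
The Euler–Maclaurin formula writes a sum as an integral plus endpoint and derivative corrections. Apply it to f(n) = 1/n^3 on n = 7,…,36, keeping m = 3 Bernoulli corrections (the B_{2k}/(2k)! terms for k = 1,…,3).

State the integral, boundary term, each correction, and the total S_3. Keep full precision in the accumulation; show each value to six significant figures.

The integral term ∫_7^36 1/x^3 dx = 0.00981828.
Boundary: ½(f(7) + f(36)) = ½(0.00291545 + 2.14335e-05) = 0.00146844.
So far: 0.0112867.
k=1: B_{2}/(2)! × [f^{(1)}(36) − f^{(1)}(7)] = 1/12 × (-1.78612e-06 − (-0.00124948)) = 0.000103974.
Partial sum through k=1: 0.0113907.
k=2: B_{4}/(4)! × [f^{(3)}(36) − f^{(3)}(7)] = −1/720 × (-2.75636e-08 − (-0.000509992)) = -7.08283e-07.
Partial sum through k=2: 0.0113900.
k=3: B_{6}/(6)! × [f^{(5)}(36) − f^{(5)}(7)] = 1/30240 × (-8.93265e-10 − (-0.000437136)) = 1.44555e-08.

S_3 ≈ 0.0113900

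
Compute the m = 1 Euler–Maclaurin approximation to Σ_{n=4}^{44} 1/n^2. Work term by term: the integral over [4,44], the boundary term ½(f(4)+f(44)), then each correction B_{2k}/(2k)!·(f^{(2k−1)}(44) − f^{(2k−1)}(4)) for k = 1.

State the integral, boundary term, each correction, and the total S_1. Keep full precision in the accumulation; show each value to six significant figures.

The integral term ∫_4^44 1/x^2 dx = 0.227273.
Endpoint term: (f(4) + f(44))/2 = (0.0625000 + 0.000516529)/2 = 0.0315083.
Running total after boundary: 0.258781.
k=1: B_{2}/(2)! × [f^{(1)}(44) − f^{(1)}(4)] = 1/12 × (-2.34786e-05 − (-0.0312500)) = 0.00260221.

S_1 ≈ 0.261383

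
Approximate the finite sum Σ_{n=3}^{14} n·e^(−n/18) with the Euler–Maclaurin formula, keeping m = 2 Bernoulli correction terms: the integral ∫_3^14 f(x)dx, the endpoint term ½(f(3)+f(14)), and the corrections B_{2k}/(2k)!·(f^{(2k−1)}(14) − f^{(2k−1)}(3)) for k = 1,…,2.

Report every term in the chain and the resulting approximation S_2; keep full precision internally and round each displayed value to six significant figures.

∫_3^14 x·e^(−x/18) dx evaluates to 55.3408.
Boundary: ½(f(3) + f(14)) = ½(2.53945 + 6.43196) = 4.48570.
So far: 59.8265.
k=1: B_{2}/(2)! × [f^{(1)}(14) − f^{(1)}(3)] = 1/12 × (0.102095 − 0.705401) = -0.0502756.
Partial sum through k=1: 59.7762.
k=2: B_{4}/(4)! × [f^{(3)}(14) − f^{(3)}(3)] = −1/720 × (0.00315107 − 0.00740236) = 5.90457e-06.

S_2 ≈ 59.7763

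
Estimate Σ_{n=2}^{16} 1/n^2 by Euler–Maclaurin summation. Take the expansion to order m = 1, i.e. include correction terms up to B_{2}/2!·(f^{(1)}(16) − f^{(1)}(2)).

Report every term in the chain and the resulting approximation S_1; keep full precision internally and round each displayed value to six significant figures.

S_1 ≈ 0.585246

∫_2^16 1/x^2 dx evaluates to 0.437500.
½[f(2) + f(16)] = ½[0.250000 + 0.00390625] = 0.126953.
Running total after boundary: 0.564453.
k=1: B_{2}/(2)! × [f^{(1)}(16) − f^{(1)}(2)] = 1/12 × (-0.000488281 − (-0.250000)) = 0.0207926.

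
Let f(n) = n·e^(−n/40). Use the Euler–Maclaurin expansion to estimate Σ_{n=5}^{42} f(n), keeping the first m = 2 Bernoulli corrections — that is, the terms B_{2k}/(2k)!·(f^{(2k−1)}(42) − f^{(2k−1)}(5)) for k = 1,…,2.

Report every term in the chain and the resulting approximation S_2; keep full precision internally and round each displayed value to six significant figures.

Integral: ∫_5^42 x·e^(−x/40) dx = 440.699.
Boundary: ½(f(5) + f(42)) = ½(4.41248 + 14.6974) = 9.55493.
Integral + boundary = 450.254.
Order-1 term: 1/12 · (-0.0174969 − 0.772185) = -0.0658068.
Partial sum through k=1: 450.188.
Order-2 term: −1/720 · (0.000426487 − 0.00158574) = 1.61007e-06.

S_2 ≈ 450.188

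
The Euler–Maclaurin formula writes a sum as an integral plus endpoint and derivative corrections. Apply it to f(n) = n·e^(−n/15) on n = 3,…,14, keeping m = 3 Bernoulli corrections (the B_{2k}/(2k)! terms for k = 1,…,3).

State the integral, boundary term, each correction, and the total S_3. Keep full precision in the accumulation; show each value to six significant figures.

S_3 ≈ 53.9260

Integral: ∫_3^14 x·e^(−x/15) dx = 49.9976.
Boundary: ½(f(3) + f(14)) = ½(2.45619 + 5.50537) = 3.98078.
Integral + boundary = 53.9784.
k=1: B_{2}/(2)! × [f^{(1)}(14) − f^{(1)}(3)] = 1/12 × (0.0262160 − 0.654985) = -0.0523974.
After k=1: 53.9260.
k=2: B_{4}/(4)! × [f^{(3)}(14) − f^{(3)}(3)] = −1/720 × (0.00361199 − 0.0101886) = 9.13425e-06.
After k=2: 53.9260.
k=3: B_{6}/(6)! × [f^{(5)}(14) − f^{(5)}(3)] = 1/30240 × (3.15887e-05 − 7.76278e-05) = -1.52246e-09.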